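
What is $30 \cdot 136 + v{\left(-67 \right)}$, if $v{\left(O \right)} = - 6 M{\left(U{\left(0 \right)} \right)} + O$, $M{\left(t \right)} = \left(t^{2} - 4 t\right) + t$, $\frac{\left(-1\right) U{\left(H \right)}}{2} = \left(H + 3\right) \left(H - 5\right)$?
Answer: $-847$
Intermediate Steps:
$U{\left(H \right)} = - 2 \left(-5 + H\right) \left(3 + H\right)$ ($U{\left(H \right)} = - 2 \left(H + 3\right) \left(H - 5\right) = - 2 \left(3 + H\right) \left(-5 + H\right) = - 2 \left(-5 + H\right) \left(3 + H\right)$)
$M{\left(t \right)} = t^{2} - 3 t$
$v{\left(O \right)} = -4860 + O$ ($v{\left(O \right)} = - 6 \left(30 - 2 \cdot 0^{2} + 4 \cdot 0\right) \left(-3 + \left(30 - 2 \cdot 0^{2} + 4 \cdot 0\right)\right) + O = - 6 \left(30 - 0 + 0\right) \left(-3 + \left(30 - 0 + 0\right)\right) + O = - 6 \left(30 + 0 + 0\right) \left(-3 + \left(30 + 0 + 0\right)\right) + O = - 6 \cdot 30 \left(-3 + 30\right) + O = - 6 \cdot 30 \cdot 27 + O = \left(-6\right) 810 + O = -4860 + O$)
$30 \cdot 136 + v{\left(-67 \right)} = 30 \cdot 136 - 4927 = 4080 - 4927 = -847$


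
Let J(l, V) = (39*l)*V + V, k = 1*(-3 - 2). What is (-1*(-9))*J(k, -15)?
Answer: 26190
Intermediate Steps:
k = -5 (k = 1*(-5) = -5)
J(l, V) = V + 39*V*l (J(l, V) = 39*V*l + V = V + 39*V*l)
(-1*(-9))*J(k, -15) = (-1*(-9))*(-15*(1 + 39*(-5))) = 9*(-15*(1 - 195)) = 9*(-15*(-194)) = 9*2910 = 26190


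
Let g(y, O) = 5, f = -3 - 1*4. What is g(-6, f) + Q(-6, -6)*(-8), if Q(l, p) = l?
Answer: 53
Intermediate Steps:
f = -7 (f = -3 - 4 = -7)
g(-6, f) + Q(-6, -6)*(-8) = 5 - 6*(-8) = 5 + 48 = 53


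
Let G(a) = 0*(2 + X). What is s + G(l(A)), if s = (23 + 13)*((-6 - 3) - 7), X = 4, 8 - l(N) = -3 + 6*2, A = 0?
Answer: -576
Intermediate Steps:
l(N) = -1 (l(N) = 8 - (-3 + 6*2) = 8 - (-3 + 12) = 8 - 1*9 = 8 - 9 = -1)
s = -576 (s = 36*(-9 - 7) = 36*(-16) = -576)
G(a) = 0 (G(a) = 0*(2 + 4) = 0*6 = 0)
s + G(l(A)) = -576 + 0 = -576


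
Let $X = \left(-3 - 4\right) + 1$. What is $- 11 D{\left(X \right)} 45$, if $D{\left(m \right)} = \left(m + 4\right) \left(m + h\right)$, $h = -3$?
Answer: $-8910$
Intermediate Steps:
$X = -6$ ($X = -7 + 1 = -6$)
$D{\left(m \right)} = \left(-3 + m\right) \left(4 + m\right)$ ($D{\left(m \right)} = \left(m + 4\right) \left(m - 3\right) = \left(4 + m\right) \left(-3 + m\right) = \left(-3 + m\right) \left(4 + m\right)$)
$- 11 D{\left(X \right)} 45 = - 11 \left(-12 - 6 + \left(-6\right)^{2}\right) 45 = - 11 \left(-12 - 6 + 36\right) 45 = \left(-11\right) 18 \cdot 45 = \left(-198\right) 45 = -8910$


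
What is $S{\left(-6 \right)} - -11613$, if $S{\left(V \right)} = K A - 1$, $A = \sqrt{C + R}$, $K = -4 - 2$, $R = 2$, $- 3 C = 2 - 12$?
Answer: $11612 - 8 \sqrt{3} \approx 11598.0$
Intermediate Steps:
$C = \frac{10}{3}$ ($C = - \frac{2 - 12}{3} = \left(- \frac{1}{3}\right) \left(-10\right) = \frac{10}{3} \approx 3.3333$)
$K = -6$ ($K = -4 - 2 = -6$)
$A = \frac{4 \sqrt{3}}{3}$ ($A = \sqrt{\frac{10}{3} + 2} = \sqrt{\frac{16}{3}} = \frac{4 \sqrt{3}}{3} \approx 2.3094$)
$S{\left(V \right)} = -1 - 8 \sqrt{3}$ ($S{\left(V \right)} = - 6 \frac{4 \sqrt{3}}{3} - 1 = - 8 \sqrt{3} - 1 = -1 - 8 \sqrt{3}$)
$S{\left(-6 \right)} - -11613 = \left(-1 - 8 \sqrt{3}\right) - -11613 = \left(-1 - 8 \sqrt{3}\right) + 11613 = 11612 - 8 \sqrt{3}$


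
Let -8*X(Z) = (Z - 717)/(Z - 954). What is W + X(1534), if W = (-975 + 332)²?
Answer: 1918402543/4640 ≈ 4.1345e+5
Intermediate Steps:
X(Z) = -(-717 + Z)/(8*(-954 + Z)) (X(Z) = -(Z - 717)/(8*(Z - 954)) = -(-717 + Z)/(8*(-954 + Z)))
W = 413449 (W = (-643)² = 413449)
W + X(1534) = 413449 + (717 - 1*1534)/(8*(-954 + 1534)) = 413449 + (⅛)*(717 - 1534)/580 = 413449 + (⅛)*(1/580)*(-817) = 413449 - 817/4640 = 1918402543/4640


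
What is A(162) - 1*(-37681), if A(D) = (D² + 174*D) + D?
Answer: 92275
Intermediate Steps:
A(D) = D² + 175*D
A(162) - 1*(-37681) = 162*(175 + 162) - 1*(-37681) = 162*337 + 37681 = 54594 + 37681 = 92275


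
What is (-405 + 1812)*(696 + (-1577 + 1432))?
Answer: 775257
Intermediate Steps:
(-405 + 1812)*(696 + (-1577 + 1432)) = 1407*(696 - 145) = 1407*551 = 775257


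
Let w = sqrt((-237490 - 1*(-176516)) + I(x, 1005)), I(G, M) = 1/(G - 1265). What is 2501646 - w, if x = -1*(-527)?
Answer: 2501646 - I*sqrt(3689902666)/246 ≈ 2.5016e+6 - 246.93*I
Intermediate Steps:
x = 527
I(G, M) = 1/(-1265 + G)
w = I*sqrt(3689902666)/246 (w = sqrt((-237490 - 1*(-176516)) + 1/(-1265 + 527)) = sqrt((-237490 + 176516) + 1/(-738)) = sqrt(-60974 - 1/738) = sqrt(-44998813/738) = I*sqrt(3689902666)/246 ≈ 246.93*I)
2501646 - w = 2501646 - I*sqrt(3689902666)/246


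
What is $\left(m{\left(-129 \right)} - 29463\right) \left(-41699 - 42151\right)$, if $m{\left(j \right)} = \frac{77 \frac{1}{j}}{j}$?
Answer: $\frac{318690908900}{129} \approx 2.4705 \cdot 10^{9}$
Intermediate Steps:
$m{\left(j \right)} = \frac{77}{j^{2}}$
$\left(m{\left(-129 \right)} - 29463\right) \left(-41699 - 42151\right) = \left(\frac{77}{16641} - 29463\right) \left(-41699 - 42151\right) = \left(77 \cdot \frac{1}{16641} - 29463\right) \left(-83850\right) = \left(\frac{77}{16641} - 29463\right) \left(-83850\right) = \left(- \frac{490293706}{16641}\right) \left(-83850\right) = \frac{318690908900}{129}$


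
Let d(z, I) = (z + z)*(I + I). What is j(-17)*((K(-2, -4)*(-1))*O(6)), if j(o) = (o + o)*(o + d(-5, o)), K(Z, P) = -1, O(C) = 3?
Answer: -32946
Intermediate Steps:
d(z, I) = 4*I*z (d(z, I) = (2*z)*(2*I) = 4*I*z)
j(o) = -38*o² (j(o) = (o + o)*(o + 4*o*(-5)) = (2*o)*(o - 20*o) = (2*o)*(-19*o) = -38*o²)
j(-17)*((K(-2, -4)*(-1))*O(6)) = (-38*(-17)²)*(-1*(-1)*3) = (-38*289)*(1*3) = -10982*3 = -32946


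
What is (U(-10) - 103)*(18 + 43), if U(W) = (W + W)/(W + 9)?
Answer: -5063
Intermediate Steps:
U(W) = 2*W/(9 + W) (U(W) = (2*W)/(9 + W) = 2*W/(9 + W))
(U(-10) - 103)*(18 + 43) = (2*(-10)/(9 - 10) - 103)*(18 + 43) = (2*(-10)/(-1) - 103)*61 = (2*(-10)*(-1) - 103)*61 = (20 - 103)*61 = -83*61 = -5063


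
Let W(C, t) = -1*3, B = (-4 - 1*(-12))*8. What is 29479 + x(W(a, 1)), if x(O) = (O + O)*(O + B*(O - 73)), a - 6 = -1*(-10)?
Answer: 58681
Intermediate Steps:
B = 64 (B = (-4 + 12)*8 = 8*8 = 64)
a = 16 (a = 6 - 1*(-10) = 6 + 10 = 16)
W(C, t) = -3
x(O) = 2*O*(-4672 + 65*O) (x(O) = (O + O)*(O + 64*(O - 73)) = (2*O)*(O + 64*(-73 + O)) = (2*O)*(O + (-4672 + 64*O)) = (2*O)*(-4672 + 65*O) = 2*O*(-4672 + 65*O))
29479 + x(W(a, 1)) = 29479 + 2*(-3)*(-4672 + 65*(-3)) = 29479 + 2*(-3)*(-4672 - 195) = 29479 + 2*(-3)*(-4867) = 29479 + 29202 = 58681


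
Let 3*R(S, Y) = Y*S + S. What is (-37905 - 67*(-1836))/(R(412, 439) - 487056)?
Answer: -255321/1279888 ≈ -0.19949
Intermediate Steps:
R(S, Y) = S/3 + S*Y/3 (R(S, Y) = (Y*S + S)/3 = (S*Y + S)/3 = (S + S*Y)/3 = S/3 + S*Y/3)
(-37905 - 67*(-1836))/(R(412, 439) - 487056) = (-37905 - 67*(-1836))/((⅓)*412*(1 + 439) - 487056) = (-37905 + 123012)/((⅓)*412*440 - 487056) = 85107/(181280/3 - 487056) = 85107/(-1279888/3) = 85107*(-3/1279888) = -255321/1279888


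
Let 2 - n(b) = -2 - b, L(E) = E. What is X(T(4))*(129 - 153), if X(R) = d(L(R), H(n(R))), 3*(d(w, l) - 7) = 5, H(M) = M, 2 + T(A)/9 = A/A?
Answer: -208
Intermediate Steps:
T(A) = -9 (T(A) = -18 + 9*(A/A) = -18 + 9*1 = -18 + 9 = -9)
n(b) = 4 + b (n(b) = 2 - (-2 - b) = 2 + (2 + b) = 4 + b)
d(w, l) = 26/3 (d(w, l) = 7 + (1/3)*5 = 7 + 5/3 = 26/3)
X(R) = 26/3
X(T(4))*(129 - 153) = 26*(129 - 153)/3 = (26/3)*(-24) = -208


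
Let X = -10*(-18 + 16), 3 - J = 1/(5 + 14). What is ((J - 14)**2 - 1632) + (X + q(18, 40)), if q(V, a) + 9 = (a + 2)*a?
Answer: 65399/361 ≈ 181.16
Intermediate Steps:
q(V, a) = -9 + a*(2 + a) (q(V, a) = -9 + (a + 2)*a = -9 + (2 + a)*a = -9 + a*(2 + a))
J = 56/19 (J = 3 - 1/(5 + 14) = 3 - 1/19 = 56/19 ≈ 2.9474)
X = 20 (X = -10*(-2) = 20)
((J - 14)**2 - 1632) + (X + q(18, 40)) = ((56/19 - 14)**2 - 1632) + (20 + (-9 + 40**2 + 2*40)) = ((-210/19)**2 - 1632) + (20 + (-9 + 1600 + 80)) = (44100/361 - 1632) + (20 + 1671) = -545052/361 + 1691 = 65399/361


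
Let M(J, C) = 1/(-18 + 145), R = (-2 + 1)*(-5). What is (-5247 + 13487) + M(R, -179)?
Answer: 1046481/127 ≈ 8240.0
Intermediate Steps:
R = 5 (R = -1*(-5) = 5)
M(J, C) = 1/127
(-5247 + 13487) + M(R, -179) = (-5247 + 13487) + 1/127 = 8240 + 1/127 = 1046481/127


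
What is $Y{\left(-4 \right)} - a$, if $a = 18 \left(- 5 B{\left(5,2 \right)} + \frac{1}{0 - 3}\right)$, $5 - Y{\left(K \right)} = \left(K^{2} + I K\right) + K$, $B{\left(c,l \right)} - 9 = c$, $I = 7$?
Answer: $1287$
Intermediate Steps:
$B{\left(c,l \right)} = 9 + c$
$Y{\left(K \right)} = 5 - K^{2} - 8 K$ ($Y{\left(K \right)} = 5 - \left(\left(K^{2} + 7 K\right) + K\right) = 5 - \left(K^{2} + 8 K\right) = 5 - K^{2} - 8 K$)
$a = -1266$ ($a = 18 \left(- 5 \left(9 + 5\right) + \frac{1}{0 - 3}\right) = 18 \left(\left(-5\right) 14 + \frac{1}{-3}\right) = 18 \left(-70 - \frac{1}{3}\right) = 18 \left(- \frac{211}{3}\right) = -1266$)
$Y{\left(-4 \right)} - a = \left(5 - \left(-4\right)^{2} - -32\right) - -1266 = \left(5 - 16 + 32\right) + 1266 = 21 + 1266 = 1287$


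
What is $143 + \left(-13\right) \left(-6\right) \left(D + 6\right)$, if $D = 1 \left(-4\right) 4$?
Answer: $-637$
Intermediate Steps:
$D = -16$ ($D = \left(-4\right) 4 = -16$)
$143 + \left(-13\right) \left(-6\right) \left(D + 6\right) = 143 + \left(-13\right) \left(-6\right) \left(-16 + 6\right) = 143 + 78 \left(-10\right) = 143 - 780 = -637$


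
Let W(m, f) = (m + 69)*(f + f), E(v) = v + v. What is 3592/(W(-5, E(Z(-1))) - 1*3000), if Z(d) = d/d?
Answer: -449/343 ≈ -1.3090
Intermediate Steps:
Z(d) = 1
E(v) = 2*v
W(m, f) = 2*f*(69 + m) (W(m, f) = (69 + m)*(2*f) = 2*f*(69 + m))
3592/(W(-5, E(Z(-1))) - 1*3000) = 3592/(2*(2*1)*(69 - 5) - 1*3000) = 3592/(2*2*64 - 3000) = 3592/(256 - 3000) = 3592/(-2744) = 3592*(-1/2744) = -449/343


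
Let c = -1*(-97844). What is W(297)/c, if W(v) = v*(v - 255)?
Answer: 6237/48922 ≈ 0.12749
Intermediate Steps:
c = 97844
W(v) = v*(-255 + v)
W(297)/c = (297*(-255 + 297))/97844 = (297*42)*(1/97844) = 12474*(1/97844) = 6237/48922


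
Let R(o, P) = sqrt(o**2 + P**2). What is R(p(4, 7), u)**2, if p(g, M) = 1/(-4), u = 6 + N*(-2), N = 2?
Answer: 65/16 ≈ 4.0625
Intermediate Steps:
u = 2 (u = 6 + 2*(-2) = 6 - 4 = 2)
p(g, M) = -1/4 (p(g, M) = 1*(-1/4) = -1/4)
R(o, P) = sqrt(P**2 + o**2)
R(p(4, 7), u)**2 = (sqrt(2**2 + (-1/4)**2))**2 = (sqrt(4 + 1/16))**2 = (sqrt(65/16))**2 = (sqrt(65)/4)**2 = 65/16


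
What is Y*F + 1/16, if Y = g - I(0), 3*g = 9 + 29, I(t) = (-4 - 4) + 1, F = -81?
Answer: -25487/16 ≈ -1592.9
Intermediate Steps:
I(t) = -7 (I(t) = -8 + 1 = -7)
g = 38/3 (g = (9 + 29)/3 = (1/3)*38 = 38/3 ≈ 12.667)
Y = 59/3 (Y = 38/3 - 1*(-7) = 38/3 + 7 = 59/3 ≈ 19.667)
Y*F + 1/16 = (59/3)*(-81) + 1/16 = -1593 + 1/16 = -25487/16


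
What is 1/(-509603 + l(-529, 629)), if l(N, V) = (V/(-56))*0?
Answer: -1/509603 ≈ -1.9623e-6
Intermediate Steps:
l(N, V) = 0 (l(N, V) = (V*(-1/56))*0 = -V/56*0 = 0)
1/(-509603 + l(-529, 629)) = 1/(-509603 + 0) = 1/(-509603) = -1/509603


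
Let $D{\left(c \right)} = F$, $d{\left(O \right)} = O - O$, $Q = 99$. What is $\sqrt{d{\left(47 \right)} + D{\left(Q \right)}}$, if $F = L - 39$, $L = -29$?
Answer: $2 i \sqrt{17} \approx 8.2462 i$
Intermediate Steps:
$d{\left(O \right)} = 0$
$F = -68$ ($F = -29 - 39 = -68$)
$D{\left(c \right)} = -68$
$\sqrt{d{\left(47 \right)} + D{\left(Q \right)}} = \sqrt{0 - 68} = \sqrt{-68} = 2 i \sqrt{17}$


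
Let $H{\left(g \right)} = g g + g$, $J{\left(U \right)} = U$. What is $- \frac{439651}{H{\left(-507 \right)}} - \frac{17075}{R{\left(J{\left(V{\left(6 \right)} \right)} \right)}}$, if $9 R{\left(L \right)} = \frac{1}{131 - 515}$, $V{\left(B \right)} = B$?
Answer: $\frac{15138850830749}{256542} \approx 5.9011 \cdot 10^{7}$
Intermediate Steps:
$R{\left(L \right)} = - \frac{1}{3456}$ ($R{\left(L \right)} = \frac{1}{9 \left(131 - 515\right)} = \frac{1}{9 \left(-384\right)} = \frac{1}{9} \left(- \frac{1}{384}\right) = - \frac{1}{3456}$)
$H{\left(g \right)} = g + g^{2}$ ($H{\left(g \right)} = g^{2} + g = g + g^{2}$)
$- \frac{439651}{H{\left(-507 \right)}} - \frac{17075}{R{\left(J{\left(V{\left(6 \right)} \right)} \right)}} = - \frac{439651}{\left(-507\right) \left(1 - 507\right)} - \frac{17075}{- \frac{1}{3456}} = - \frac{439651}{\left(-507\right) \left(-506\right)} - -59011200 = - \frac{439651}{256542} + 59011200 = \frac{15138850830749}{256542}$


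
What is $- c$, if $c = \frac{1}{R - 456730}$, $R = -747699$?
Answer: $\frac{1}{1204429} \approx 8.3027 \cdot 10^{-7}$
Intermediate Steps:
$c = - \frac{1}{1204429}$ ($c = \frac{1}{-747699 - 456730} = \frac{1}{-1204429} = - \frac{1}{1204429} \approx -8.3027 \cdot 10^{-7}$)
$- c = \left(-1\right) \left(- \frac{1}{1204429}\right) = \frac{1}{1204429}$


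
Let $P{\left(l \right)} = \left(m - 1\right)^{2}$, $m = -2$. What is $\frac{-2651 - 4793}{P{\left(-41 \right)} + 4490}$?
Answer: $- \frac{7444}{4499} \approx -1.6546$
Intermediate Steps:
$P{\left(l \right)} = 9$ ($P{\left(l \right)} = \left(-2 - 1\right)^{2} = \left(-3\right)^{2} = 9$)
$\frac{-2651 - 4793}{P{\left(-41 \right)} + 4490} = \frac{-2651 - 4793}{9 + 4490} = - \frac{7444}{4499}$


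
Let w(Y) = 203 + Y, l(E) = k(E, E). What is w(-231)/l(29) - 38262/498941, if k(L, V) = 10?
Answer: -7176484/2494705 ≈ -2.8767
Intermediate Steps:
l(E) = 10
w(-231)/l(29) - 38262/498941 = (203 - 231)/10 - 38262/498941 = -28*⅒ - 38262*1/498941 = -14/5 - 38262/498941 = -7176484/2494705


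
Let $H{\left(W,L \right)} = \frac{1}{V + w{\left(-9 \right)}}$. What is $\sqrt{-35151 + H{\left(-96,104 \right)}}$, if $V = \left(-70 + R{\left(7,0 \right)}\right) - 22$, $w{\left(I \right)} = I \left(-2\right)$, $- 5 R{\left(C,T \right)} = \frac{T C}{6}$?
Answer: $\frac{5 i \sqrt{7699478}}{74} \approx 187.49 i$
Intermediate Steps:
$R{\left(C,T \right)} = - \frac{C T}{30}$ ($R{\left(C,T \right)} = - \frac{T C \frac{1}{6}}{5} = - \frac{C T \frac{1}{6}}{5} = - \frac{\frac{1}{6} C T}{5} = - \frac{C T}{30}$)
$w{\left(I \right)} = - 2 I$
$V = -92$ ($V = \left(-70 - \frac{7}{30} \cdot 0\right) - 22 = \left(-70 + 0\right) - 22 = -70 - 22 = -92$)
$H{\left(W,L \right)} = - \frac{1}{74}$ ($H{\left(W,L \right)} = \frac{1}{-92 - -18} = \frac{1}{-92 + 18} = \frac{1}{-74} = - \frac{1}{74}$)
$\sqrt{-35151 + H{\left(-96,104 \right)}} = \sqrt{-35151 - \frac{1}{74}} = \sqrt{- \frac{2601175}{74}} = \frac{5 i \sqrt{7699478}}{74}$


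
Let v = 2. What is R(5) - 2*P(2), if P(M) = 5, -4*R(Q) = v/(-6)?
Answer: -119/12 ≈ -9.9167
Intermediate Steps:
R(Q) = 1/12 (R(Q) = -1/(2*(-6)) = -(-1)/(2*6) = -¼*(-⅓) = 1/12)
R(5) - 2*P(2) = 1/12 - 2*5 = 1/12 - 10 = -119/12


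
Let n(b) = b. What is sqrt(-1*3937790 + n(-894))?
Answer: 2*I*sqrt(984671) ≈ 1984.6*I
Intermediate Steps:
sqrt(-1*3937790 + n(-894)) = sqrt(-1*3937790 - 894) = sqrt(-3937790 - 894) = sqrt(-3938684) = 2*I*sqrt(984671)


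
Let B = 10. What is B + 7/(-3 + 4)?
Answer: 17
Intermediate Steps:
B + 7/(-3 + 4) = 10 + 7/(-3 + 4) = 10 + 7/1 = 10 + 1*7 = 10 + 7 = 17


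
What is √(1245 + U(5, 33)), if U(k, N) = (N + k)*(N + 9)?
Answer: √2841 ≈ 53.301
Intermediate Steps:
U(k, N) = (9 + N)*(N + k) (U(k, N) = (N + k)*(9 + N) = (9 + N)*(N + k))
√(1245 + U(5, 33)) = √(1245 + (33² + 9*33 + 9*5 + 33*5)) = √(1245 + (1089 + 297 + 45 + 165)) = √(1245 + 1596) = √2841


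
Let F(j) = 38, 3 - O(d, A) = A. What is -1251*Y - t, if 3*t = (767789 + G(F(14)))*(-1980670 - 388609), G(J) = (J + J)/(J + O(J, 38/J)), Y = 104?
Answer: 6063701551497/10 ≈ 6.0637e+11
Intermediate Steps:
O(d, A) = 3 - A
G(J) = 2*J/(3 + J - 38/J) (G(J) = (J + J)/(J + (3 - 38/J)) = (2*J)/(J + (3 - 38/J)) = (2*J)/(3 + J - 38/J) = 2*J/(3 + J - 38/J))
t = -6063702852537/10 (t = ((767789 + 2*38²/(-38 + 38*(3 + 38)))*(-1980670 - 388609))/3 = ((767789 + 2*1444/(-38 + 38*41))*(-2369279))/3 = ((767789 + 2*1444/(-38 + 1558))*(-2369279))/3 = ((767789 + 2*1444/1520)*(-2369279))/3 = ((767789 + 2*1444*(1/1520))*(-2369279))/3 = ((767789 + 19/10)*(-2369279))/3 = ((7677909/10)*(-2369279))/3 = (⅓)*(-18191108557611/10) = -6063702852537/10 ≈ -6.0637e+11)
-1251*Y - t = -1251*104 - 1*(-6063702852537/10) = -130104 + 6063702852537/10 = 6063701551497/10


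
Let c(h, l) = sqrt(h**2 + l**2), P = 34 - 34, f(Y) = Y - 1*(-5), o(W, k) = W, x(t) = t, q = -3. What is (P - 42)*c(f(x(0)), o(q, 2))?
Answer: -42*sqrt(34) ≈ -244.90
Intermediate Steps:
f(Y) = 5 + Y (f(Y) = Y + 5 = 5 + Y)
P = 0
(P - 42)*c(f(x(0)), o(q, 2)) = (0 - 42)*sqrt((5 + 0)**2 + (-3)**2) = -42*sqrt(5**2 + 9) = -42*sqrt(25 + 9) = -42*sqrt(34)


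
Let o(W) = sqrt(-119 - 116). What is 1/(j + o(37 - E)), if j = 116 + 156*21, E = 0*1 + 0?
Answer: 3392/11505899 - I*sqrt(235)/11505899 ≈ 0.00029481 - 1.3323e-6*I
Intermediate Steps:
E = 0 (E = 0 + 0 = 0)
j = 3392 (j = 116 + 3276 = 3392)
o(W) = I*sqrt(235) (o(W) = sqrt(-235) = I*sqrt(235))
1/(j + o(37 - E)) = 1/(3392 + I*sqrt(235))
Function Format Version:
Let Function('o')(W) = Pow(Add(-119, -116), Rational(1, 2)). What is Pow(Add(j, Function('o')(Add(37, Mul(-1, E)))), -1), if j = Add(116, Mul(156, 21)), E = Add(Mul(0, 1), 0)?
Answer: Add(Rational(3392, 11505899), Mul(Rational(-1, 11505899), I, Pow(235, Rational(1, 2)))) ≈ Add(0.00029481, Mul(-1.3323e-6, I))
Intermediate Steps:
E = 0 (E = Add(0, 0) = 0)
j = 3392 (j = Add(116, 3276) = 3392)
Function('o')(W) = Mul(I, Pow(235, Rational(1, 2))) (Function('o')(W) = Pow(-235, Rational(1, 2)) = Mul(I, Pow(235, Rational(1, 2))))
Pow(Add(j, Function('o')(Add(37, Mul(-1, E)))), -1) = Pow(Add(3392, Mul(I, Pow(235, Rational(1, 2)))), -1)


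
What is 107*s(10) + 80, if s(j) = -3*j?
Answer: -3130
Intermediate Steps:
107*s(10) + 80 = 107*(-3*10) + 80 = 107*(-30) + 80 = -3210 + 80 = -3130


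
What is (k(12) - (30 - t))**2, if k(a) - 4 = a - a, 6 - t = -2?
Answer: 324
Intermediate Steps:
t = 8 (t = 6 - 1*(-2) = 6 + 2 = 8)
k(a) = 4 (k(a) = 4 + (a - a) = 4 + 0 = 4)
(k(12) - (30 - t))**2 = (4 - (30 - 1*8))**2 = (4 - (30 - 8))**2 = (4 - 1*22)**2 = (4 - 22)**2 = (-18)**2 = 324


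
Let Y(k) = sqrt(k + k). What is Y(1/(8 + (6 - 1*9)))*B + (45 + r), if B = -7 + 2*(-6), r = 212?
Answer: 257 - 19*sqrt(10)/5 ≈ 244.98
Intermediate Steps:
B = -19 (B = -7 - 12 = -19)
Y(k) = sqrt(2)*sqrt(k) (Y(k) = sqrt(2*k) = sqrt(2)*sqrt(k))
Y(1/(8 + (6 - 1*9)))*B + (45 + r) = (sqrt(2)*sqrt(1/(8 + (6 - 1*9))))*(-19) + (45 + 212) = (sqrt(2)*sqrt(1/(8 + (6 - 9))))*(-19) + 257 = (sqrt(2)*sqrt(1/(8 - 3)))*(-19) + 257 = (sqrt(2)*sqrt(1/5))*(-19) + 257 = (sqrt(2)*(sqrt(5)/5))*(-19) + 257 = (sqrt(10)/5)*(-19) + 257 = -19*sqrt(10)/5 + 257 = 257 - 19*sqrt(10)/5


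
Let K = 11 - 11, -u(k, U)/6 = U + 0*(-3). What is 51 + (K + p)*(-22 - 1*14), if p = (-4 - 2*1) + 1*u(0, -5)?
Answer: -813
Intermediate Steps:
u(k, U) = -6*U (u(k, U) = -6*(U + 0*(-3)) = -6*(U + 0) = -6*U)
p = 24 (p = (-4 - 2*1) + 1*(-6*(-5)) = (-4 - 2) + 1*30 = -6 + 30 = 24)
K = 0
51 + (K + p)*(-22 - 1*14) = 51 + (0 + 24)*(-22 - 1*14) = 51 + 24*(-22 - 14) = 51 + 24*(-36) = 51 - 864 = -813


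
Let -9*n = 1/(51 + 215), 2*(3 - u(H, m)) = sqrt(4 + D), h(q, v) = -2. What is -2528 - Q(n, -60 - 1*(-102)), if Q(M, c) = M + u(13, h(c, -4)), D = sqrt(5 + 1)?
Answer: -6059213/2394 + sqrt(4 + sqrt(6))/2 ≈ -2529.7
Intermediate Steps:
D = sqrt(6) ≈ 2.4495
u(H, m) = 3 - sqrt(4 + sqrt(6))/2
n = -1/2394 (n = -1/(9*(51 + 215)) = -1/9/266 = -1/9*1/266 = -1/2394 ≈ -0.00041771)
Q(M, c) = 3 + M - sqrt(4 + sqrt(6))/2 (Q(M, c) = M + (3 - sqrt(4 + sqrt(6))/2) = 3 + M - sqrt(4 + sqrt(6))/2)
-2528 - Q(n, -60 - 1*(-102)) = -2528 - (3 - 1/2394 - sqrt(4 + sqrt(6))/2) = -2528 - (7181/2394 - sqrt(4 + sqrt(6))/2) = -2528 + (-7181/2394 + sqrt(4 + sqrt(6))/2) = -6059213/2394 + sqrt(4 + sqrt(6))/2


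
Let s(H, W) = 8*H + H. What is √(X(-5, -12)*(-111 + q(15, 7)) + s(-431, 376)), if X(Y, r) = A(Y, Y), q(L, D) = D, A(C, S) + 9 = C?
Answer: I*√2423 ≈ 49.224*I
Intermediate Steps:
A(C, S) = -9 + C
X(Y, r) = -9 + Y
s(H, W) = 9*H
√(X(-5, -12)*(-111 + q(15, 7)) + s(-431, 376)) = √((-9 - 5)*(-111 + 7) + 9*(-431)) = √(-14*(-104) - 3879) = √(1456 - 3879) = √(-2423) = I*√2423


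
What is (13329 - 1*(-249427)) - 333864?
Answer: -71108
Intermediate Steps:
(13329 - 1*(-249427)) - 333864 = (13329 + 249427) - 333864 = 262756 - 333864 = -71108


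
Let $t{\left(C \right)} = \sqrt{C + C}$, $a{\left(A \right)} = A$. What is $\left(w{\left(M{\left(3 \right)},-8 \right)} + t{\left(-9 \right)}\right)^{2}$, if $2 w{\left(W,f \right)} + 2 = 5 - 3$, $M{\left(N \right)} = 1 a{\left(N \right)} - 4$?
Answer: $-18$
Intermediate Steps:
$M{\left(N \right)} = -4 + N$ ($M{\left(N \right)} = 1 N - 4 = N - 4 = -4 + N$)
$t{\left(C \right)} = \sqrt{2} \sqrt{C}$ ($t{\left(C \right)} = \sqrt{2 C} = \sqrt{2} \sqrt{C}$)
$w{\left(W,f \right)} = 0$ ($w{\left(W,f \right)} = -1 + \frac{5 - 3}{2} = -1 + \frac{1}{2} \cdot 2 = -1 + 1 = 0$)
$\left(w{\left(M{\left(3 \right)},-8 \right)} + t{\left(-9 \right)}\right)^{2} = \left(0 + \sqrt{2} \sqrt{-9}\right)^{2} = \left(0 + \sqrt{2} \cdot 3 i\right)^{2} = \left(0 + 3 i \sqrt{2}\right)^{2} = \left(3 i \sqrt{2}\right)^{2} = -18$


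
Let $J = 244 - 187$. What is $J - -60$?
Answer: $117$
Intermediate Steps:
$J = 57$ ($J = 244 - 187 = 57$)
$J - -60 = 57 - -60 = 57 + 60 = 117$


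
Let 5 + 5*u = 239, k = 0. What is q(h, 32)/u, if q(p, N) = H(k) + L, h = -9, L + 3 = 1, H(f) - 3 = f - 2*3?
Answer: -25/234 ≈ -0.10684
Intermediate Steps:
H(f) = -3 + f (H(f) = 3 + (f - 2*3) = 3 + (f - 6) = 3 + (-6 + f) = -3 + f)
L = -2 (L = -3 + 1 = -2)
u = 234/5 (u = -1 + (⅕)*239 = -1 + 239/5 = 234/5 ≈ 46.800)
q(p, N) = -5 (q(p, N) = (-3 + 0) - 2 = -3 - 2 = -5)
q(h, 32)/u = -5/234/5 = -5*5/234 = -25/234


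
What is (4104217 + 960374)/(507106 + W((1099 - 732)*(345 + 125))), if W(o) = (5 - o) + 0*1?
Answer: 103359/6829 ≈ 15.135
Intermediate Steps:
W(o) = 5 - o (W(o) = (5 - o) + 0 = 5 - o)
(4104217 + 960374)/(507106 + W((1099 - 732)*(345 + 125))) = (4104217 + 960374)/(507106 + (5 - (1099 - 732)*(345 + 125))) = 5064591/(507106 + (5 - 367*470)) = 5064591/(507106 + (5 - 1*172490)) = 5064591/(507106 + (5 - 172490)) = 5064591/(507106 - 172485) = 5064591/334621 = 5064591*(1/334621) = 103359/6829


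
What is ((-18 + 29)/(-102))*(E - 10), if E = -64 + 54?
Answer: 110/51 ≈ 2.1569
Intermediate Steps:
E = -10
((-18 + 29)/(-102))*(E - 10) = ((-18 + 29)/(-102))*(-10 - 10) = (11*(-1/102))*(-20) = -11/102*(-20) = 110/51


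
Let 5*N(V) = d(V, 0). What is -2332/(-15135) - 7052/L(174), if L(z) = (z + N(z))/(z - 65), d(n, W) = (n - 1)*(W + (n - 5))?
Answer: -58098741376/455669445 ≈ -127.50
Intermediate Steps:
d(n, W) = (-1 + n)*(-5 + W + n) (d(n, W) = (-1 + n)*(W + (-5 + n)) = (-1 + n)*(-5 + W + n))
N(V) = 1 - 6*V/5 + V²/5 (N(V) = (5 + V² - 1*0 - 6*V + 0*V)/5 = (5 + V² + 0 - 6*V + 0)/5 = (5 + V² - 6*V)/5 = 1 - 6*V/5 + V²/5)
L(z) = (1 - z/5 + z²/5)/(-65 + z) (L(z) = (z + (1 - 6*z/5 + z²/5))/(z - 65) = (1 - z/5 + z²/5)/(-65 + z))
-2332/(-15135) - 7052/L(174) = -2332/(-15135) - 7052*5*(-65 + 174)/(5 + 174² - 1*174) = -2332*(-1/15135) - 7052*545/(5 + 30276 - 174) = 2332/15135 - 7052/((⅕)*(1/109)*30107) = 2332/15135 - 7052/30107/545 = 2332/15135 - 7052*545/30107 = 2332/15135 - 3843340/30107 = -58098741376/455669445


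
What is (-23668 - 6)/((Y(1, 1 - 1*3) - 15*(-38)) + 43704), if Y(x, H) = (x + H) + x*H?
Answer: -23674/44271 ≈ -0.53475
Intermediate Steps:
Y(x, H) = H + x + H*x (Y(x, H) = (H + x) + H*x = H + x + H*x)
(-23668 - 6)/((Y(1, 1 - 1*3) - 15*(-38)) + 43704) = (-23668 - 6)/((((1 - 1*3) + 1 + (1 - 1*3)*1) - 15*(-38)) + 43704) = -23674/((((1 - 3) + 1 + (1 - 3)*1) + 570) + 43704) = -23674/(((-2 + 1 - 2*1) + 570) + 43704) = -23674/(((-2 + 1 - 2) + 570) + 43704) = -23674/((-3 + 570) + 43704) = -23674/(567 + 43704) = -23674/44271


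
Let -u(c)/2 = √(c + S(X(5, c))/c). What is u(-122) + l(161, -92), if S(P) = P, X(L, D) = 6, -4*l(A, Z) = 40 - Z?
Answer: -33 - 2*I*√454145/61 ≈ -33.0 - 22.095*I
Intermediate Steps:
l(A, Z) = -10 + Z/4 (l(A, Z) = -(40 - Z)/4 = -10 + Z/4)
u(c) = -2*√(c + 6/c)
u(-122) + l(161, -92) = -2*√(-122 + 6/(-122)) + (-10 + (¼)*(-92)) = -2*√(-122 + 6*(-1/122)) + (-10 - 23) = -2*√(-122 - 3/61) - 33 = -2*I*√454145/61 - 33 = -33 - 2*I*√454145/61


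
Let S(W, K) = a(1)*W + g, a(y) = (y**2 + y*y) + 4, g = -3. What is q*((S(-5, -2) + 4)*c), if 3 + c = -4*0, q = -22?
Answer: -1914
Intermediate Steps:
a(y) = 4 + 2*y**2 (a(y) = (y**2 + y**2) + 4 = 2*y**2 + 4 = 4 + 2*y**2)
c = -3 (c = -3 - 4*0 = -3 + 0 = -3)
S(W, K) = -3 + 6*W (S(W, K) = (4 + 2*1**2)*W - 3 = (4 + 2*1)*W - 3 = (4 + 2)*W - 3 = 6*W - 3 = -3 + 6*W)
q*((S(-5, -2) + 4)*c) = -22*((-3 + 6*(-5)) + 4)*(-3) = -22*((-3 - 30) + 4)*(-3) = -22*(-33 + 4)*(-3) = -(-638)*(-3) = -22*87 = -1914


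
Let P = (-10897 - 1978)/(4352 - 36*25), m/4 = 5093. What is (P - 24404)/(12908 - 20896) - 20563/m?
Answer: 287359173347/140437315568 ≈ 2.0462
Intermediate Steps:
m = 20372 (m = 4*5093 = 20372)
P = -12875/3452 (P = -12875/(4352 - 900) = -12875/3452 ≈ -3.7297)
(P - 24404)/(12908 - 20896) - 20563/m = (-12875/3452 - 24404)/(12908 - 20896) - 20563/20372 = -84255483/3452/(-7988) - 20563*1/20372 = -84255483/3452*(-1/7988) - 20563/20372 = 84255483/27574576 - 20563/20372 = 287359173347/140437315568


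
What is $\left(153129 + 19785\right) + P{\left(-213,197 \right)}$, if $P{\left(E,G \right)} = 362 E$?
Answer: $95808$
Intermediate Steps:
$\left(153129 + 19785\right) + P{\left(-213,197 \right)} = \left(153129 + 19785\right) + 362 \left(-213\right) = 172914 - 77106 = 95808$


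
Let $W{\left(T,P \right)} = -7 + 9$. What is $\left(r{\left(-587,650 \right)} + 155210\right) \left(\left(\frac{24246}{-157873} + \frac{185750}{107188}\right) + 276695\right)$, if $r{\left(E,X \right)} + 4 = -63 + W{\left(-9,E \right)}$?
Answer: $\frac{363216532185707744445}{8461045562} \approx 4.2928 \cdot 10^{10}$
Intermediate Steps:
$W{\left(T,P \right)} = 2$
$r{\left(E,X \right)} = -65$ ($r{\left(E,X \right)} = -4 + \left(-63 + 2\right) = -4 - 61 = -65$)
$\left(r{\left(-587,650 \right)} + 155210\right) \left(\left(\frac{24246}{-157873} + \frac{185750}{107188}\right) + 276695\right) = \left(-65 + 155210\right) \left(\left(\frac{24246}{-157873} + \frac{185750}{107188}\right) + 276695\right) = 155145 \left(\left(24246 \left(- \frac{1}{157873}\right) + 185750 \cdot \frac{1}{107188}\right) + 276695\right) = 155145 \left(\left(- \frac{24246}{157873} + \frac{92875}{53594}\right) + 276695\right) = 155145 \left(\frac{13363014751}{8461045562} + 276695\right) = 155145 \cdot \frac{2341142364792341}{8461045562} = \frac{363216532185707744445}{8461045562}$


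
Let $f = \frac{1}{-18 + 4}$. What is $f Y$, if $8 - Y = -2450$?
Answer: $- \frac{1229}{7} \approx -175.57$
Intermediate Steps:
$f = - \frac{1}{14}$ ($f = \frac{1}{-14} = - \frac{1}{14} \approx -0.071429$)
$Y = 2458$ ($Y = 8 - -2450 = 8 + 2450 = 2458$)
$f Y = \left(- \frac{1}{14}\right) 2458 = - \frac{1229}{7}$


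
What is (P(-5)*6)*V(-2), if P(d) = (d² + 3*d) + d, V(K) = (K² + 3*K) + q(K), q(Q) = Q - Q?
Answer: -60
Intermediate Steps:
q(Q) = 0
V(K) = K² + 3*K (V(K) = (K² + 3*K) + 0 = K² + 3*K)
P(d) = d² + 4*d
(P(-5)*6)*V(-2) = (-5*(4 - 5)*6)*(-2*(3 - 2)) = (-5*(-1)*6)*(-2*1) = (5*6)*(-2) = 30*(-2) = -60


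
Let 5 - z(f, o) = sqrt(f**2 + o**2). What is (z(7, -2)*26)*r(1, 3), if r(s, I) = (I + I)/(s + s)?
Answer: 390 - 78*sqrt(53) ≈ -177.85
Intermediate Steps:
r(s, I) = I/s (r(s, I) = (2*I)/((2*s)) = (2*I)*(1/(2*s)) = I/s)
z(f, o) = 5 - sqrt(f**2 + o**2)
(z(7, -2)*26)*r(1, 3) = ((5 - sqrt(7**2 + (-2)**2))*26)*(3/1) = ((5 - sqrt(49 + 4))*26)*(3*1) = ((5 - sqrt(53))*26)*3 = (130 - 26*sqrt(53))*3 = 390 - 78*sqrt(53)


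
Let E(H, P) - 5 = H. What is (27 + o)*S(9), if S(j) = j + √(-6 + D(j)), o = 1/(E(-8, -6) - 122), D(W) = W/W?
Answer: 30366/125 + 3374*I*√5/125 ≈ 242.93 + 60.356*I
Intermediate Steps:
E(H, P) = 5 + H
D(W) = 1
o = -1/125 (o = 1/((5 - 8) - 122) = 1/(-3 - 122) = 1/(-125) = -1/125 ≈ -0.0080000)
S(j) = j + I*√5 (S(j) = j + √(-6 + 1) = j + √(-5) = j + I*√5)
(27 + o)*S(9) = (27 - 1/125)*(9 + I*√5) = 3374*(9 + I*√5)/125 = 30366/125 + 3374*I*√5/125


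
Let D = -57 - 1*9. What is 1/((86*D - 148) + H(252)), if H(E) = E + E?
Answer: -1/5320 ≈ -0.00018797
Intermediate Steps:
D = -66 (D = -57 - 9 = -66)
H(E) = 2*E
1/((86*D - 148) + H(252)) = 1/((86*(-66) - 148) + 2*252) = 1/((-5676 - 148) + 504) = 1/(-5824 + 504) = 1/(-5320) = -1/5320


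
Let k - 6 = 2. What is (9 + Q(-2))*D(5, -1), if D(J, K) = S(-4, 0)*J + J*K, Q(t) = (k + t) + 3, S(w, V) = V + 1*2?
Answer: 90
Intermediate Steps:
k = 8 (k = 6 + 2 = 8)
S(w, V) = 2 + V (S(w, V) = V + 2 = 2 + V)
Q(t) = 11 + t (Q(t) = (8 + t) + 3 = 11 + t)
D(J, K) = 2*J + J*K (D(J, K) = (2 + 0)*J + J*K = 2*J + J*K)
(9 + Q(-2))*D(5, -1) = (9 + (11 - 2))*(5*(2 - 1)) = (9 + 9)*(5*1) = 18*5 = 90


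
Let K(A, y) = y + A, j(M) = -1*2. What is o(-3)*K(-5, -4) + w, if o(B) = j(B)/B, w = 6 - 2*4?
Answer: -8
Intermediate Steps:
j(M) = -2
w = -2 (w = 6 - 8 = -2)
K(A, y) = A + y
o(B) = -2/B
o(-3)*K(-5, -4) + w = (-2/(-3))*(-5 - 4) - 2 = -2*(-⅓)*(-9) - 2 = (⅔)*(-9) - 2 = -6 - 2 = -8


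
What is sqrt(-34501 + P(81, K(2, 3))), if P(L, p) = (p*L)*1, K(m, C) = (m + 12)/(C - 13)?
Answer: 4*I*sqrt(54085)/5 ≈ 186.05*I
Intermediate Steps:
K(m, C) = (12 + m)/(-13 + C)
P(L, p) = L*p (P(L, p) = (L*p)*1 = L*p)
sqrt(-34501 + P(81, K(2, 3))) = sqrt(-34501 + 81*((12 + 2)/(-13 + 3))) = sqrt(-34501 + 81*(14/(-10))) = sqrt(-34501 + 81*(-1/10*14)) = sqrt(-34501 + 81*(-7/5)) = sqrt(-34501 - 567/5) = sqrt(-173072/5) = 4*I*sqrt(54085)/5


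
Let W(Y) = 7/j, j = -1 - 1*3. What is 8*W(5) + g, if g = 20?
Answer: 6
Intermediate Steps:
j = -4 (j = -1 - 3 = -4)
W(Y) = -7/4 (W(Y) = 7/(-4) = 7*(-1/4) = -7/4)
8*W(5) + g = 8*(-7/4) + 20 = -14 + 20 = 6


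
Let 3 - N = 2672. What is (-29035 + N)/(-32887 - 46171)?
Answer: 15852/39529 ≈ 0.40102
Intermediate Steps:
N = -2669 (N = 3 - 1*2672 = 3 - 2672 = -2669)
(-29035 + N)/(-32887 - 46171) = (-29035 - 2669)/(-32887 - 46171) = -31704/(-79058) = -31704*(-1/79058) = 15852/39529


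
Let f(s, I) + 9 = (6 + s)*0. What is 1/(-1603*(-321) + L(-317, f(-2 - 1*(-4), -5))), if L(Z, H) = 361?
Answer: 1/514924 ≈ 1.9420e-6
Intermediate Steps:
f(s, I) = -9 (f(s, I) = -9 + (6 + s)*0 = -9 + 0 = -9)
1/(-1603*(-321) + L(-317, f(-2 - 1*(-4), -5))) = 1/(-1603*(-321) + 361) = 1/(514563 + 361) = 1/514924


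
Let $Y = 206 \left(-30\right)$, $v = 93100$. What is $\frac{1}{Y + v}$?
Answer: $\frac{1}{86920} \approx 1.1505 \cdot 10^{-5}$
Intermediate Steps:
$Y = -6180$
$\frac{1}{Y + v} = \frac{1}{-6180 + 93100} = \frac{1}{86920}$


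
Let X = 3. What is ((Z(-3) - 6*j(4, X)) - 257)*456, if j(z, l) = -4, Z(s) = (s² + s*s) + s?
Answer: -99408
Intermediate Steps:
Z(s) = s + 2*s² (Z(s) = (s² + s²) + s = 2*s² + s = s + 2*s²)
((Z(-3) - 6*j(4, X)) - 257)*456 = ((-3*(1 + 2*(-3)) - 6*(-4)) - 257)*456 = ((-3*(1 - 6) + 24) - 257)*456 = ((-3*(-5) + 24) - 257)*456 = ((15 + 24) - 257)*456 = (39 - 257)*456 = -218*456 = -99408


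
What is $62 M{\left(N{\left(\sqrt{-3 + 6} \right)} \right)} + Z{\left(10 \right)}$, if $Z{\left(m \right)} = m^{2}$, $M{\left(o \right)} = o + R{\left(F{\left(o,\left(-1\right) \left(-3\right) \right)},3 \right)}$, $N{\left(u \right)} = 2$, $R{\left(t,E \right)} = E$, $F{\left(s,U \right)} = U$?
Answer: $410$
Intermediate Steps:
$M{\left(o \right)} = 3 + o$ ($M{\left(o \right)} = o + 3 = 3 + o$)
$62 M{\left(N{\left(\sqrt{-3 + 6} \right)} \right)} + Z{\left(10 \right)} = 62 \left(3 + 2\right) + 10^{2} = 62 \cdot 5 + 100 = 310 + 100 = 410$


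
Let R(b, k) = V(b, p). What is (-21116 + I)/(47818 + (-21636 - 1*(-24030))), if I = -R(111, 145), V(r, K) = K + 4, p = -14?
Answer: -10553/25106 ≈ -0.42034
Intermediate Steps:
V(r, K) = 4 + K
R(b, k) = -10 (R(b, k) = 4 - 14 = -10)
I = 10 (I = -1*(-10) = 10)
(-21116 + I)/(47818 + (-21636 - 1*(-24030))) = (-21116 + 10)/(47818 + (-21636 - 1*(-24030))) = -21106/(47818 + (-21636 + 24030)) = -21106/(47818 + 2394) = -21106/50212 = -21106*1/50212 = -10553/25106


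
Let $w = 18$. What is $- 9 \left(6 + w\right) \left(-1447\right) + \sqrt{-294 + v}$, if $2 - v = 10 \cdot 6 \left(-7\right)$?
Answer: $312552 + 8 \sqrt{2} \approx 3.1256 \cdot 10^{5}$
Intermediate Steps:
$v = 422$ ($v = 2 - 10 \cdot 6 \left(-7\right) = 2 - 60 \left(-7\right) = 2 - -420 = 2 + 420 = 422$)
$- 9 \left(6 + w\right) \left(-1447\right) + \sqrt{-294 + v} = - 9 \left(6 + 18\right) \left(-1447\right) + \sqrt{-294 + 422} = \left(-9\right) 24 \left(-1447\right) + \sqrt{128} = \left(-216\right) \left(-1447\right) + 8 \sqrt{2} = 312552 + 8 \sqrt{2}$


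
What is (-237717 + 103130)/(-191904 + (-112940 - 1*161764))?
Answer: 134587/466608 ≈ 0.28844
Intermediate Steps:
(-237717 + 103130)/(-191904 + (-112940 - 1*161764)) = -134587/(-191904 + (-112940 - 161764)) = -134587/(-191904 - 274704) = -134587/(-466608) = -134587*(-1/466608) = 134587/466608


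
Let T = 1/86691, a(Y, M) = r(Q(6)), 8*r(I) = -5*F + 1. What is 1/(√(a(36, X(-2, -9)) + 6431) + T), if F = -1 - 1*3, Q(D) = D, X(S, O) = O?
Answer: -693528/386806493057581 + 15030658962*√102938/386806493057581 ≈ 0.012467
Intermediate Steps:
F = -4 (F = -1 - 3 = -4)
r(I) = 21/8 (r(I) = (-5*(-4) + 1)/8 = (20 + 1)/8 = (⅛)*21 = 21/8)
a(Y, M) = 21/8
T = 1/86691 ≈ 1.1535e-5
1/(√(a(36, X(-2, -9)) + 6431) + T) = 1/(√(21/8 + 6431) + 1/86691) = 1/(√(51469/8) + 1/86691) = 1/(√102938/4 + 1/86691) = 1/(1/86691 + √102938/4)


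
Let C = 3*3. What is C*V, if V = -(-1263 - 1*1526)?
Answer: 25101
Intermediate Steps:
V = 2789 (V = -(-1263 - 1526) = -1*(-2789) = 2789)
C = 9
C*V = 9*2789 = 25101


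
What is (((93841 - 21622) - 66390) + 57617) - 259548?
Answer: -196102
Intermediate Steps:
(((93841 - 21622) - 66390) + 57617) - 259548 = ((72219 - 66390) + 57617) - 259548 = (5829 + 57617) - 259548 = 63446 - 259548 = -196102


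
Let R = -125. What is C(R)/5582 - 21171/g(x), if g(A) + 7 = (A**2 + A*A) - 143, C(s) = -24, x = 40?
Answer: -59124861/8512550 ≈ -6.9456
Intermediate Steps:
g(A) = -150 + 2*A**2 (g(A) = -7 + ((A**2 + A*A) - 143) = -7 + ((A**2 + A**2) - 143) = -7 + (2*A**2 - 143) = -7 + (-143 + 2*A**2) = -150 + 2*A**2)
C(R)/5582 - 21171/g(x) = -24/5582 - 21171/(-150 + 2*40**2) = -24*1/5582 - 21171/(-150 + 2*1600) = -12/2791 - 21171/(-150 + 3200) = -12/2791 - 21171/3050 = -59124861/8512550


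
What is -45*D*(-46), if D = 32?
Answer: 66240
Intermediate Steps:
-45*D*(-46) = -45*32*(-46) = -1440*(-46) = 66240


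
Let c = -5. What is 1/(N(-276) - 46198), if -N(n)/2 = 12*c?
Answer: -1/46078 ≈ -2.1702e-5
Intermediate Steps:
N(n) = 120 (N(n) = -24*(-5) = -2*(-60) = 120)
1/(N(-276) - 46198) = 1/(120 - 46198) = 1/(-46078) = -1/46078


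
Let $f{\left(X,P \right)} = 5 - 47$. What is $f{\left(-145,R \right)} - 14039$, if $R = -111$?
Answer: $-14081$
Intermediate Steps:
$f{\left(X,P \right)} = -42$ ($f{\left(X,P \right)} = 5 - 47 = -42$)
$f{\left(-145,R \right)} - 14039 = -42 - 14039 = -14081$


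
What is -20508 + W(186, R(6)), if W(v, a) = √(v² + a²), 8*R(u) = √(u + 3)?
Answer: -20508 + 3*√246017/8 ≈ -20322.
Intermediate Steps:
R(u) = √(3 + u)/8 (R(u) = √(u + 3)/8 = √(3 + u)/8)
W(v, a) = √(a² + v²)
-20508 + W(186, R(6)) = -20508 + √((√(3 + 6)/8)² + 186²) = -20508 + √((√9/8)² + 34596) = -20508 + √(((⅛)*3)² + 34596) = -20508 + √((3/8)² + 34596) = -20508 + √(9/64 + 34596) = -20508 + √(2214153/64) = -20508 + 3*√246017/8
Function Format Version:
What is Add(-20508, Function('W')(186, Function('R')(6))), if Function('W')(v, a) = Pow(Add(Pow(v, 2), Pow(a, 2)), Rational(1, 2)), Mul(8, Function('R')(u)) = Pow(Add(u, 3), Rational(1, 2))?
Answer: Add(-20508, Mul(Rational(3, 8), Pow(246017, Rational(1, 2)))) ≈ -20322.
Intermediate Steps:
Function('R')(u) = Mul(Rational(1, 8), Pow(Add(3, u), Rational(1, 2))) (Function('R')(u) = Mul(Rational(1, 8), Pow(Add(u, 3), Rational(1, 2))) = Mul(Rational(1, 8), Pow(Add(3, u), Rational(1, 2))))
Function('W')(v, a) = Pow(Add(Pow(a, 2), Pow(v, 2)), Rational(1, 2))
Add(-20508, Function('W')(186, Function('R')(6))) = Add(-20508, Pow(Add(Pow(Mul(Rational(1, 8), Pow(Add(3, 6), Rational(1, 2))), 2), Pow(186, 2)), Rational(1, 2))) = Add(-20508, Pow(Add(Pow(Mul(Rational(1, 8), Pow(9, Rational(1, 2))), 2), 34596), Rational(1, 2))) = Add(-20508, Pow(Add(Pow(Mul(Rational(1, 8), 3), 2), 34596), Rational(1, 2))) = Add(-20508, Pow(Add(Pow(Rational(3, 8), 2), 34596), Rational(1, 2))) = Add(-20508, Pow(Add(Rational(9, 64), 34596), Rational(1, 2))) = Add(-20508, Pow(Rational(2214153, 64), Rational(1, 2))) = Add(-20508, Mul(Rational(3, 8), Pow(246017, Rational(1, 2))))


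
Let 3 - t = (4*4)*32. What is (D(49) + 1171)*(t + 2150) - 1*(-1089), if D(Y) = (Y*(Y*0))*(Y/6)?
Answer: 1922700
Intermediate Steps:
t = -509 (t = 3 - 4*4*32 = 3 - 16*32 = 3 - 1*512 = 3 - 512 = -509)
D(Y) = 0 (D(Y) = (Y*0)*(Y*(1/6)) = 0*(Y/6) = 0)
(D(49) + 1171)*(t + 2150) - 1*(-1089) = (0 + 1171)*(-509 + 2150) - 1*(-1089) = 1171*1641 + 1089 = 1921611 + 1089 = 1922700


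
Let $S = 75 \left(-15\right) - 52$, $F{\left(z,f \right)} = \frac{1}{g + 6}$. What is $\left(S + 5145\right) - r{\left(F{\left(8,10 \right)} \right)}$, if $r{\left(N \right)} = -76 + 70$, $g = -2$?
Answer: $3974$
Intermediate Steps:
$F{\left(z,f \right)} = \frac{1}{4}$ ($F{\left(z,f \right)} = \frac{1}{-2 + 6} = \frac{1}{4}$)
$r{\left(N \right)} = -6$
$S = -1177$ ($S = -1125 - 52 = -1177$)
$\left(S + 5145\right) - r{\left(F{\left(8,10 \right)} \right)} = \left(-1177 + 5145\right) - -6 = 3968 + 6 = 3974$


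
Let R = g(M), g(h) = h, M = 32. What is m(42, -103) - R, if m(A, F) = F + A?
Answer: -93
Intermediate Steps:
m(A, F) = A + F
R = 32
m(42, -103) - R = (42 - 103) - 1*32 = -61 - 32 = -93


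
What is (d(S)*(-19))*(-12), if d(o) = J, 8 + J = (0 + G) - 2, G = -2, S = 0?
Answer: -2736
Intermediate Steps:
J = -12 (J = -8 + ((0 - 2) - 2) = -8 + (-2 - 2) = -8 - 4 = -12)
d(o) = -12
(d(S)*(-19))*(-12) = -12*(-19)*(-12) = 228*(-12) = -2736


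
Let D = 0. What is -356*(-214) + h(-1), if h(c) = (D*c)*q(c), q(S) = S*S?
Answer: 76184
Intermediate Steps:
q(S) = S²
h(c) = 0 (h(c) = (0*c)*c² = 0*c² = 0)
-356*(-214) + h(-1) = -356*(-214) + 0 = 76184 + 0 = 76184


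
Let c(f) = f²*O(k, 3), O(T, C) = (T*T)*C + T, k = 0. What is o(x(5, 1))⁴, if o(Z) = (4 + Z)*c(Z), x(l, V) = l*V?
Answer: 0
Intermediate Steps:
O(T, C) = T + C*T² (O(T, C) = T²*C + T = C*T² + T = T + C*T²)
x(l, V) = V*l
c(f) = 0 (c(f) = f²*(0*(1 + 3*0)) = f²*(0*(1 + 0)) = f²*(0*1) = f²*0 = 0)
o(Z) = 0 (o(Z) = (4 + Z)*0 = 0)
o(x(5, 1))⁴ = 0⁴ = 0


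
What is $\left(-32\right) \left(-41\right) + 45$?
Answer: $1357$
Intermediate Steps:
$\left(-32\right) \left(-41\right) + 45 = 1312 + 45 = 1357$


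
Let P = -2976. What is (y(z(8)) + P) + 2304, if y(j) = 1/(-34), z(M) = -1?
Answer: -22849/34 ≈ -672.03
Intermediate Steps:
y(j) = -1/34
(y(z(8)) + P) + 2304 = (-1/34 - 2976) + 2304 = -101185/34 + 2304 = -22849/34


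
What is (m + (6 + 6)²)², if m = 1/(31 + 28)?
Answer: 72199009/3481 ≈ 20741.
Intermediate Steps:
m = 1/59 ≈ 0.016949
(m + (6 + 6)²)² = (1/59 + (6 + 6)²)² = (1/59 + 12²)² = (1/59 + 144)² = (8497/59)² = 72199009/3481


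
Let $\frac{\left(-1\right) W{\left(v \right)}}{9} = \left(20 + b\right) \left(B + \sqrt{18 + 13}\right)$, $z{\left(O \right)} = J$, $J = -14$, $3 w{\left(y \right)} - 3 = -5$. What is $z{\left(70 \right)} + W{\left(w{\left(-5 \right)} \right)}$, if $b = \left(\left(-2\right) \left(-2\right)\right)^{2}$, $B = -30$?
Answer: $9706 - 324 \sqrt{31} \approx 7902.0$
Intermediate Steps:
$w{\left(y \right)} = - \frac{2}{3}$ ($w{\left(y \right)} = 1 + \frac{1}{3} \left(-5\right) = 1 - \frac{5}{3} = - \frac{2}{3}$)
$b = 16$ ($b = 4^{2} = 16$)
$z{\left(O \right)} = -14$
$W{\left(v \right)} = 9720 - 324 \sqrt{31}$ ($W{\left(v \right)} = - 9 \left(20 + 16\right) \left(-30 + \sqrt{18 + 13}\right) = - 9 \cdot 36 \left(-30 + \sqrt{31}\right) = - 9 \left(-1080 + 36 \sqrt{31}\right) = 9720 - 324 \sqrt{31}$)
$z{\left(70 \right)} + W{\left(w{\left(-5 \right)} \right)} = -14 + \left(9720 - 324 \sqrt{31}\right) = 9706 - 324 \sqrt{31}$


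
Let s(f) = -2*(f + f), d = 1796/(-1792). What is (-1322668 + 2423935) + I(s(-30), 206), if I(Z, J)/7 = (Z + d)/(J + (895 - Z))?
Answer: 69142000639/62784 ≈ 1.1013e+6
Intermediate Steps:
d = -449/448 (d = 1796*(-1/1792) = -449/448 ≈ -1.0022)
s(f) = -4*f
I(Z, J) = 7*(-449/448 + Z)/(895 + J - Z) (I(Z, J) = 7*((Z - 449/448)/(J + (895 - Z))) = 7*((-449/448 + Z)/(895 + J - Z)) = 7*(-449/448 + Z)/(895 + J - Z))
(-1322668 + 2423935) + I(s(-30), 206) = (-1322668 + 2423935) + (-449/64 + 7*(-4*(-30)))/(895 + 206 - (-4)*(-30)) = 1101267 + (-449/64 + 7*120)/(895 + 206 - 1*120) = 1101267 + (-449/64 + 840)/(895 + 206 - 120) = 1101267 + (53311/64)/981 = 1101267 + (1/981)*(53311/64) = 1101267 + 53311/62784 = 69142000639/62784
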